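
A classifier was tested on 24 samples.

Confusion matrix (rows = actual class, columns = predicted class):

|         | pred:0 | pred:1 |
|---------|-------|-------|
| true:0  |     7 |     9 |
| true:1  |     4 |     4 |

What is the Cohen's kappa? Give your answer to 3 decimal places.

-0.054

Observed agreement pₒ = trace/N = 11/24 = 0.4583
Expected agreement pₑ = Σ (rowᵢ·colᵢ)/N² = (16·11 + 8·13)/24² = 0.4861
κ = (pₒ − pₑ)/(1 − pₑ) = (0.4583 − 0.4861)/(1 − 0.4861) = -0.054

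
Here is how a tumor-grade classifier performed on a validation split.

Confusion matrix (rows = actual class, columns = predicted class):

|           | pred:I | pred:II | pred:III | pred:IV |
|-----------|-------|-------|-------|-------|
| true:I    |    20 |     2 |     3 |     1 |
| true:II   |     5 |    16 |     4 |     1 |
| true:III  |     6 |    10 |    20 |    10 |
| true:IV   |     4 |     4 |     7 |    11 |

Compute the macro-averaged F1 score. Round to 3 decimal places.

0.539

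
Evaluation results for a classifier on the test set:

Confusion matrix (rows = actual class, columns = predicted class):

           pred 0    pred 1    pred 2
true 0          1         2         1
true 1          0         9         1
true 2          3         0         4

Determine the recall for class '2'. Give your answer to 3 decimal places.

Treat '2' as positive and all other classes as negative.
recall = TP/(TP+FN).
2: TP=4, FN=3+0=3 → 4/7 = 0.5714

0.571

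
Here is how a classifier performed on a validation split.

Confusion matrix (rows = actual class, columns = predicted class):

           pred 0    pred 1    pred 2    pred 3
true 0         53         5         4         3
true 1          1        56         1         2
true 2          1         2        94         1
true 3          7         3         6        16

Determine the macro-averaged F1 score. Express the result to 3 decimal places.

Per-class F1 score (2·TP/(2·TP+FP+FN)):
  0: TP=53, FP=1+1+7=9, FN=5+4+3=12 → 106/127 = 0.8346
  1: TP=56, FP=5+2+3=10, FN=1+1+2=4 → 112/126 = 0.8889
  2: TP=94, FP=4+1+6=11, FN=1+2+1=4 → 188/203 = 0.9261
  3: TP=16, FP=3+2+1=6, FN=7+3+6=16 → 32/54 = 0.5926
Macro-F1 score = mean = (0.8346 + 0.8889 + 0.9261 + 0.5926) / 4 = 0.811

0.811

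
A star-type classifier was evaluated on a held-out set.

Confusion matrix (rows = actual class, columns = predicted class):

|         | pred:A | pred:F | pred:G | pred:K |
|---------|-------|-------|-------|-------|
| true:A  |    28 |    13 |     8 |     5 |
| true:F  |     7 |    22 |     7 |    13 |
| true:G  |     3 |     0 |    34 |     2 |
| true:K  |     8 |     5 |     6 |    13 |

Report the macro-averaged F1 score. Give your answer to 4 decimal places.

Per-class F1 score (2·TP/(2·TP+FP+FN)):
  A: TP=28, FP=7+3+8=18, FN=13+8+5=26 → 56/100 = 0.56000
  F: TP=22, FP=13+0+5=18, FN=7+7+13=27 → 44/89 = 0.49438
  G: TP=34, FP=8+7+6=21, FN=3+0+2=5 → 68/94 = 0.72340
  K: TP=13, FP=5+13+2=20, FN=8+5+6=19 → 26/65 = 0.40000
Macro-F1 score = mean = (0.56000 + 0.49438 + 0.72340 + 0.40000) / 4 = 0.5444

0.5444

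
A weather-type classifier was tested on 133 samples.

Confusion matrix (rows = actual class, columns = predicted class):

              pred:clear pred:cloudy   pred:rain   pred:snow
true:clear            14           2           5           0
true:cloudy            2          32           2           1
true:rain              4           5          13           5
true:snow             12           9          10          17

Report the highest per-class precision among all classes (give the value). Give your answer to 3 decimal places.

0.739

Per-class precision (TP/(TP+FP)):
  clear: TP=14, FP=2+4+12=18 → 14/32 = 0.4375
  cloudy: TP=32, FP=2+5+9=16 → 32/48 = 0.6667
  rain: TP=13, FP=5+2+10=17 → 13/30 = 0.4333
  snow: TP=17, FP=0+1+5=6 → 17/23 = 0.7391
Highest is class 'snow' with precision = 0.739.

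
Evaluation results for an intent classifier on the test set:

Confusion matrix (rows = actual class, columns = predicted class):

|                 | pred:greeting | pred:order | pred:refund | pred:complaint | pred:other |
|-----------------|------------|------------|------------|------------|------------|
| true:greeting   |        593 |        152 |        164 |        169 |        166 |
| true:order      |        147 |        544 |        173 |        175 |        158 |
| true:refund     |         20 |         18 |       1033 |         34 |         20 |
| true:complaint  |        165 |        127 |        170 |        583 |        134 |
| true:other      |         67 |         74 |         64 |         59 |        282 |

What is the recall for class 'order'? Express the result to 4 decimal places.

Take TP from the diagonal, FP from the rest of the 'order' prediction marginal, FN from the rest of the 'order' actual marginal.
recall = TP/(TP+FN).
order: TP=544, FN=147+173+175+158=653 → 544/1197 = 0.45447

0.4545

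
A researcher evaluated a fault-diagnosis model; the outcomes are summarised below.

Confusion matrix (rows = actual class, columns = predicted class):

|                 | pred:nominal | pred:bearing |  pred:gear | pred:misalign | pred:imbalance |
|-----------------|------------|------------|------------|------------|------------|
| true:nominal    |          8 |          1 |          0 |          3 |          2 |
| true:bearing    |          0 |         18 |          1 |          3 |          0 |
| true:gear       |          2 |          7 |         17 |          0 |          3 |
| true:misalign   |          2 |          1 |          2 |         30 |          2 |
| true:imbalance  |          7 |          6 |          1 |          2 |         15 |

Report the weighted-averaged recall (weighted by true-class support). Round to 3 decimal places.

Per-class recall (TP/(TP+FN)):
  nominal: TP=8, FN=1+0+3+2=6 → 8/14 = 0.5714
  bearing: TP=18, FN=0+1+3+0=4 → 18/22 = 0.8182
  gear: TP=17, FN=2+7+0+3=12 → 17/29 = 0.5862
  misalign: TP=30, FN=2+1+2+2=7 → 30/37 = 0.8108
  imbalance: TP=15, FN=7+6+1+2=16 → 15/31 = 0.4839
Weighted-recall = Σ (supportᵢ/N)·recallᵢ with N=133: (14/133)·0.5714 + (22/133)·0.8182 + (29/133)·0.5862 + (37/133)·0.8108 + (31/133)·0.4839 = 0.662

0.662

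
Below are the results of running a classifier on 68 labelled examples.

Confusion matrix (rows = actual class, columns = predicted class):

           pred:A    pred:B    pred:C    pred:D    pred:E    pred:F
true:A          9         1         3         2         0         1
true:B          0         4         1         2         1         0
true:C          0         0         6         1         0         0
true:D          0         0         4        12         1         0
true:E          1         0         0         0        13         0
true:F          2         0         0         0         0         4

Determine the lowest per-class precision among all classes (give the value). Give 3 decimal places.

Per-class precision (TP/(TP+FP)):
  A: TP=9, FP=0+0+0+1+2=3 → 9/12 = 0.7500
  B: TP=4, FP=1+0+0+0+0=1 → 4/5 = 0.8000
  C: TP=6, FP=3+1+4+0+0=8 → 6/14 = 0.4286
  D: TP=12, FP=2+2+1+0+0=5 → 12/17 = 0.7059
  E: TP=13, FP=0+1+0+1+0=2 → 13/15 = 0.8667
  F: TP=4, FP=1+0+0+0+0=1 → 4/5 = 0.8000
Lowest is class 'C' with precision = 0.429.

0.429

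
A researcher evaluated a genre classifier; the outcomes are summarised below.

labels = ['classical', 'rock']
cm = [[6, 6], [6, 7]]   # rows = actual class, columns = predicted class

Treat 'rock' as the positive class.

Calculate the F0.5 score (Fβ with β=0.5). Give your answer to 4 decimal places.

0.5385

Fβ = (1+β²)·TP / ((1+β²)·TP + β²·FN + FP), with β²=1/4
= 1.25·7 / (1.25·7 + 0.25·6 + 6) = 0.5385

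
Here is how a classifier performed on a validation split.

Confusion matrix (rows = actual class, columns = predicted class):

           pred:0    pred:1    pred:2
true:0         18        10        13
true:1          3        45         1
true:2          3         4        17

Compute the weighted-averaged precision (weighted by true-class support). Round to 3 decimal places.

Per-class precision (TP/(TP+FP)):
  0: TP=18, FP=3+3=6 → 18/24 = 0.7500
  1: TP=45, FP=10+4=14 → 45/59 = 0.7627
  2: TP=17, FP=13+1=14 → 17/31 = 0.5484
Weighted-precision = Σ (supportᵢ/N)·precisionᵢ with N=114: (41/114)·0.7500 + (49/114)·0.7627 + (24/114)·0.5484 = 0.713

0.713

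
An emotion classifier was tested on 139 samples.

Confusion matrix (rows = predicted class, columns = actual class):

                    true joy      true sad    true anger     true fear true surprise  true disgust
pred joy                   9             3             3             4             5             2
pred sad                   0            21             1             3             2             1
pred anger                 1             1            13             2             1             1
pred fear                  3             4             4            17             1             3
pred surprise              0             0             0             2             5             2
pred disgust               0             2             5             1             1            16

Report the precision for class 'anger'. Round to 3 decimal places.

0.684

Treat 'anger' as positive and all other classes as negative.
precision = TP/(TP+FP).
anger: TP=13, FP=1+1+2+1+1=6 → 13/19 = 0.6842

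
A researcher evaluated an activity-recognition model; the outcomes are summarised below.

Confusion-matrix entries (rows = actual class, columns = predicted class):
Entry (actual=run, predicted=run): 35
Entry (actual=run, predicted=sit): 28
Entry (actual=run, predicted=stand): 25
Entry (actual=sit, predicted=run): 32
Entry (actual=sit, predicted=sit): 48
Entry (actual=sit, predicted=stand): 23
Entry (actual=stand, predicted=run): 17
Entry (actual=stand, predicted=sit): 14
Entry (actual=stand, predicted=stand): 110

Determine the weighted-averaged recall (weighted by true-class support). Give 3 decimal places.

0.581

Per-class recall (TP/(TP+FN)):
  run: TP=35, FN=28+25=53 → 35/88 = 0.3977
  sit: TP=48, FN=32+23=55 → 48/103 = 0.4660
  stand: TP=110, FN=17+14=31 → 110/141 = 0.7801
Weighted-recall = Σ (supportᵢ/N)·recallᵢ with N=332: (88/332)·0.3977 + (103/332)·0.4660 + (141/332)·0.7801 = 0.581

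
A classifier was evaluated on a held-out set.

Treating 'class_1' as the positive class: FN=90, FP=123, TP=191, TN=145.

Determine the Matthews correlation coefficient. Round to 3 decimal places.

MCC = (TP·TN − FP·FN) / √((TP+FP)(TP+FN)(TN+FP)(TN+FN))
Numerator = 191·145 − 123·90 = 16625
Denominator = √(314·281·268·235) = √5556977320 = 74545.1361
MCC = 16625 / 74545.1361 = 0.223

0.223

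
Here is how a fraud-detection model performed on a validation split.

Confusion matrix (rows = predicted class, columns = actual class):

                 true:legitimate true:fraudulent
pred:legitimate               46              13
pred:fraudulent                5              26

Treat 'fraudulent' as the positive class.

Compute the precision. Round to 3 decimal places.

0.839

Precision = TP/(TP+FP) = 26/(26+5) = 26/31 = 0.839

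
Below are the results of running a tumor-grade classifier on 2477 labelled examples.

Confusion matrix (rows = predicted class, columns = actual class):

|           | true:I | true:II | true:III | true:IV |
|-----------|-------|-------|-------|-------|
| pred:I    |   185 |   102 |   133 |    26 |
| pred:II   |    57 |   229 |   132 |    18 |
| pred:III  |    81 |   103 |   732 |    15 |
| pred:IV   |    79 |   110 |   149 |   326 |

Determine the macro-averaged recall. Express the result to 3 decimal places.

0.592

Per-class recall (TP/(TP+FN)):
  I: TP=185, FN=57+81+79=217 → 185/402 = 0.4602
  II: TP=229, FN=102+103+110=315 → 229/544 = 0.4210
  III: TP=732, FN=133+132+149=414 → 732/1146 = 0.6387
  IV: TP=326, FN=26+18+15=59 → 326/385 = 0.8468
Macro-recall = mean = (0.4602 + 0.4210 + 0.6387 + 0.8468) / 4 = 0.592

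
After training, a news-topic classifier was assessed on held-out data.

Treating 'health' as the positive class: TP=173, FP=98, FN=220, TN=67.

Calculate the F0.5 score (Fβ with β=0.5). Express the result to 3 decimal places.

0.586

Fβ = (1+β²)·TP / ((1+β²)·TP + β²·FN + FP), with β²=1/4
= 1.25·173 / (1.25·173 + 0.25·220 + 98) = 0.586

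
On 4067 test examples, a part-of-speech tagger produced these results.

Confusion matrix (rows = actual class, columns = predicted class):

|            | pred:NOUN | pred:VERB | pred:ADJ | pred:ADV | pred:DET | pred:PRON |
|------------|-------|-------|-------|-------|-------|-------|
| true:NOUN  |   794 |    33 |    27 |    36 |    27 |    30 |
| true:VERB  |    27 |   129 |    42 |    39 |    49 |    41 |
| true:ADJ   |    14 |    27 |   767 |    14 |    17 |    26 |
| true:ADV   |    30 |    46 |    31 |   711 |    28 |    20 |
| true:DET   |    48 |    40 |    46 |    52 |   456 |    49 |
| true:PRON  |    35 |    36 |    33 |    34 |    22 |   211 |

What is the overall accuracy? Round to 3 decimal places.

0.754

Accuracy = trace / total = (794+129+767+711+456+211=3068) / 4067 = 3068/4067 = 0.754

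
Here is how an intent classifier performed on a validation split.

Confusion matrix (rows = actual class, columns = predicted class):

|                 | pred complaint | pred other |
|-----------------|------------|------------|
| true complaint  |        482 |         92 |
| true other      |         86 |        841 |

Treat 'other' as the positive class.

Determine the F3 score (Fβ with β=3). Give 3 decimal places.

Fβ = (1+β²)·TP / ((1+β²)·TP + β²·FN + FP), with β²=9
= 10·841 / (10·841 + 9·86 + 92) = 0.907

0.907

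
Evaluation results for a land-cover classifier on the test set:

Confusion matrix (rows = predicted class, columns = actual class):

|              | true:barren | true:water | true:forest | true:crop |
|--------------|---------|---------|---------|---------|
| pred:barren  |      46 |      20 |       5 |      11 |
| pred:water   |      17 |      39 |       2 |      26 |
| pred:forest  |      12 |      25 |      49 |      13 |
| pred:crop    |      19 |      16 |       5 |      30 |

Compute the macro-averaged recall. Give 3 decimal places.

0.514

Per-class recall (TP/(TP+FN)):
  barren: TP=46, FN=17+12+19=48 → 46/94 = 0.4894
  water: TP=39, FN=20+25+16=61 → 39/100 = 0.3900
  forest: TP=49, FN=5+2+5=12 → 49/61 = 0.8033
  crop: TP=30, FN=11+26+13=50 → 30/80 = 0.3750
Macro-recall = mean = (0.4894 + 0.3900 + 0.8033 + 0.3750) / 4 = 0.514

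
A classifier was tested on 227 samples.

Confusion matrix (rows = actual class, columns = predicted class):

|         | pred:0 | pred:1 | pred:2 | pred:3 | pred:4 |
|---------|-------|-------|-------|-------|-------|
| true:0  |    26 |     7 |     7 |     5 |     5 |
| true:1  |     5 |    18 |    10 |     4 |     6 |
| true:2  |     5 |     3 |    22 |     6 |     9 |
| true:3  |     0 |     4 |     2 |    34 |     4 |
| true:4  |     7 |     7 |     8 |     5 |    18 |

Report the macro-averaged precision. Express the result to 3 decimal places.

0.515

Per-class precision (TP/(TP+FP)):
  0: TP=26, FP=5+5+0+7=17 → 26/43 = 0.6047
  1: TP=18, FP=7+3+4+7=21 → 18/39 = 0.4615
  2: TP=22, FP=7+10+2+8=27 → 22/49 = 0.4490
  3: TP=34, FP=5+4+6+5=20 → 34/54 = 0.6296
  4: TP=18, FP=5+6+9+4=24 → 18/42 = 0.4286
Macro-precision = mean = (0.6047 + 0.4615 + 0.4490 + 0.6296 + 0.4286) / 5 = 0.515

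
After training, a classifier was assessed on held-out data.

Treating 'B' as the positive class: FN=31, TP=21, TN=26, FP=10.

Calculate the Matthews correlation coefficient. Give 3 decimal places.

0.130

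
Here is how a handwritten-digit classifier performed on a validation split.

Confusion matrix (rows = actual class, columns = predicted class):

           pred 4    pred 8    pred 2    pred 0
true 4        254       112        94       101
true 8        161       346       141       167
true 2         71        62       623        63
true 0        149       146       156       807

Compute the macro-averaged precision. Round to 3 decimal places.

Per-class precision (TP/(TP+FP)):
  4: TP=254, FP=161+71+149=381 → 254/635 = 0.4000
  8: TP=346, FP=112+62+146=320 → 346/666 = 0.5195
  2: TP=623, FP=94+141+156=391 → 623/1014 = 0.6144
  0: TP=807, FP=101+167+63=331 → 807/1138 = 0.7091
Macro-precision = mean = (0.4000 + 0.5195 + 0.6144 + 0.7091) / 4 = 0.561

0.561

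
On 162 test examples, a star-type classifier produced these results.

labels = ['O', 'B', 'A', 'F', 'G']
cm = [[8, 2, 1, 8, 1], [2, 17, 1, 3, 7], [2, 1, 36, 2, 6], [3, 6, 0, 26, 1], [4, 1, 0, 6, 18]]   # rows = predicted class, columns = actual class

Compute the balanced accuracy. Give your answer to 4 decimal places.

Balanced accuracy = mean of per-class recall.
  O: recall = 8/19 = 0.42105
  B: recall = 17/27 = 0.62963
  A: recall = 36/38 = 0.94737
  F: recall = 26/45 = 0.57778
  G: recall = 18/33 = 0.54545
Mean = (0.42105 + 0.62963 + 0.94737 + 0.57778 + 0.54545) / 5 = 0.6243

0.6243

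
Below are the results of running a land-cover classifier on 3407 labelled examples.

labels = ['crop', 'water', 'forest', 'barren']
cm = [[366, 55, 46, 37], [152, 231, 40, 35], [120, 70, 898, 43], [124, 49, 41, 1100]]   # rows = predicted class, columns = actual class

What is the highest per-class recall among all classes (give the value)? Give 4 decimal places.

0.9053

Per-class recall (TP/(TP+FN)):
  crop: TP=366, FN=152+120+124=396 → 366/762 = 0.48031
  water: TP=231, FN=55+70+49=174 → 231/405 = 0.57037
  forest: TP=898, FN=46+40+41=127 → 898/1025 = 0.87610
  barren: TP=1100, FN=37+35+43=115 → 1100/1215 = 0.90535
Highest is class 'barren' with recall = 0.9053.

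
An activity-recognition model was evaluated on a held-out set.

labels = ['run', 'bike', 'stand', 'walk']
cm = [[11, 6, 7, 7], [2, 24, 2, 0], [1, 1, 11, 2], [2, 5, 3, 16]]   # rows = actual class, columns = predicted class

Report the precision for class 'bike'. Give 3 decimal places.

0.667

One-vs-rest for 'bike': TP = diagonal; FP = other classes predicted 'bike'; FN = 'bike' predicted as other.
precision = TP/(TP+FP).
bike: TP=24, FP=6+1+5=12 → 24/36 = 0.6667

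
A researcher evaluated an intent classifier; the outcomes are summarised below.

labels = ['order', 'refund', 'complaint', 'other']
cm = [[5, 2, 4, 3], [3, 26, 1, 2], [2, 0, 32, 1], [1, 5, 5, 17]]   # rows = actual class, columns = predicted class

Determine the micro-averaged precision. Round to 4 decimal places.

0.7339

Micro-averaging pools counts across classes: ΣTP=80, ΣFP=29, ΣFN=29.
Micro-precision = TP/(TP+FP) on pooled counts = 0.7339 (equals overall accuracy in single-label multiclass).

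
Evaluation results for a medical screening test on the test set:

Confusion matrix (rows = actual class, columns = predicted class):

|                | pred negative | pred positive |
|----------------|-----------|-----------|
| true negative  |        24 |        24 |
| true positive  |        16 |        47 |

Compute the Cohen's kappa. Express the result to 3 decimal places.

0.251

Observed agreement pₒ = trace/N = 71/111 = 0.6396
Expected agreement pₑ = Σ (rowᵢ·colᵢ)/N² = (48·40 + 63·71)/111² = 0.5189
κ = (pₒ − pₑ)/(1 − pₑ) = (0.6396 − 0.5189)/(1 − 0.5189) = 0.251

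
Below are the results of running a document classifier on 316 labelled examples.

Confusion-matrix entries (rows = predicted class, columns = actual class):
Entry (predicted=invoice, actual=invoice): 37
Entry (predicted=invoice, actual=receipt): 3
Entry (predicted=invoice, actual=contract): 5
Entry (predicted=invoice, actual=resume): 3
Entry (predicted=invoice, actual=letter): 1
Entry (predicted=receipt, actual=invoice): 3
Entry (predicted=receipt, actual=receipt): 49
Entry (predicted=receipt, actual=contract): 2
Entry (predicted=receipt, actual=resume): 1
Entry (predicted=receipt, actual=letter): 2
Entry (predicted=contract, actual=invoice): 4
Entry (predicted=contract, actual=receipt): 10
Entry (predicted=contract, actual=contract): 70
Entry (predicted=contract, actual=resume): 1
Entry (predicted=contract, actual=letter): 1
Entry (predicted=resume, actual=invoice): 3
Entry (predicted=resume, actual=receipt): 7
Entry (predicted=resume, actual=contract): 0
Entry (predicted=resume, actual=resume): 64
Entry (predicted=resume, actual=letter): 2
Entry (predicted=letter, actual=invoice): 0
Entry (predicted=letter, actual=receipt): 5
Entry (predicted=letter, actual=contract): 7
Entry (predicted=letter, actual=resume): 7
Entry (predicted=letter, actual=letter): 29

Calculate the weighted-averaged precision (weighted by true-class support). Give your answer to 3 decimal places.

Per-class precision (TP/(TP+FP)):
  invoice: TP=37, FP=3+5+3+1=12 → 37/49 = 0.7551
  receipt: TP=49, FP=3+2+1+2=8 → 49/57 = 0.8596
  contract: TP=70, FP=4+10+1+1=16 → 70/86 = 0.8140
  resume: TP=64, FP=3+7+0+2=12 → 64/76 = 0.8421
  letter: TP=29, FP=0+5+7+7=19 → 29/48 = 0.6042
Weighted-precision = Σ (supportᵢ/N)·precisionᵢ with N=316: (47/316)·0.7551 + (74/316)·0.8596 + (84/316)·0.8140 + (76/316)·0.8421 + (35/316)·0.6042 = 0.799

0.799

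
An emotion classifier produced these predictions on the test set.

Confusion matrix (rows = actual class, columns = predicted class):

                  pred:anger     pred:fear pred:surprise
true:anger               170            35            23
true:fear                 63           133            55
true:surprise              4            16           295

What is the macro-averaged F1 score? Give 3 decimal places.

0.733

Per-class F1 score (2·TP/(2·TP+FP+FN)):
  anger: TP=170, FP=63+4=67, FN=35+23=58 → 340/465 = 0.7312
  fear: TP=133, FP=35+16=51, FN=63+55=118 → 266/435 = 0.6115
  surprise: TP=295, FP=23+55=78, FN=4+16=20 → 590/688 = 0.8576
Macro-F1 score = mean = (0.7312 + 0.6115 + 0.8576) / 3 = 0.733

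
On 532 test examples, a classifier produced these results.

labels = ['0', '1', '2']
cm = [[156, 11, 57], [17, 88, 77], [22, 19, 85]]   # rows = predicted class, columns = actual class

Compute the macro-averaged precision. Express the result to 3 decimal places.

Per-class precision (TP/(TP+FP)):
  0: TP=156, FP=11+57=68 → 156/224 = 0.6964
  1: TP=88, FP=17+77=94 → 88/182 = 0.4835
  2: TP=85, FP=22+19=41 → 85/126 = 0.6746
Macro-precision = mean = (0.6964 + 0.4835 + 0.6746) / 3 = 0.618

0.618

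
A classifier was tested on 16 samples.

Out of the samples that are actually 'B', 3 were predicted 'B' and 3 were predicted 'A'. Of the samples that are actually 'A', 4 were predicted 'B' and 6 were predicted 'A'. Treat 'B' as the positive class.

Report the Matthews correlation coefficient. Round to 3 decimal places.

0.098

MCC = (TP·TN − FP·FN) / √((TP+FP)(TP+FN)(TN+FP)(TN+FN))
Numerator = 3·6 − 4·3 = 6
Denominator = √(7·6·10·9) = √3780 = 61.4817
MCC = 6 / 61.4817 = 0.098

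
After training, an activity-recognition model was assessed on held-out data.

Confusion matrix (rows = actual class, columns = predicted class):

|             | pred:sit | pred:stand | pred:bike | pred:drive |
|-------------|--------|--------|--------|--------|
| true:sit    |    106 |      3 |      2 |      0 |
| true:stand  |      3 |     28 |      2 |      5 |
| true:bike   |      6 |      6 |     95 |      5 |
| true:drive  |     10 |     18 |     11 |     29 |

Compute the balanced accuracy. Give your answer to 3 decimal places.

0.742

Balanced accuracy = mean of per-class recall.
  sit: recall = 106/111 = 0.9550
  stand: recall = 28/38 = 0.7368
  bike: recall = 95/112 = 0.8482
  drive: recall = 29/68 = 0.4265
Mean = (0.9550 + 0.7368 + 0.8482 + 0.4265) / 4 = 0.742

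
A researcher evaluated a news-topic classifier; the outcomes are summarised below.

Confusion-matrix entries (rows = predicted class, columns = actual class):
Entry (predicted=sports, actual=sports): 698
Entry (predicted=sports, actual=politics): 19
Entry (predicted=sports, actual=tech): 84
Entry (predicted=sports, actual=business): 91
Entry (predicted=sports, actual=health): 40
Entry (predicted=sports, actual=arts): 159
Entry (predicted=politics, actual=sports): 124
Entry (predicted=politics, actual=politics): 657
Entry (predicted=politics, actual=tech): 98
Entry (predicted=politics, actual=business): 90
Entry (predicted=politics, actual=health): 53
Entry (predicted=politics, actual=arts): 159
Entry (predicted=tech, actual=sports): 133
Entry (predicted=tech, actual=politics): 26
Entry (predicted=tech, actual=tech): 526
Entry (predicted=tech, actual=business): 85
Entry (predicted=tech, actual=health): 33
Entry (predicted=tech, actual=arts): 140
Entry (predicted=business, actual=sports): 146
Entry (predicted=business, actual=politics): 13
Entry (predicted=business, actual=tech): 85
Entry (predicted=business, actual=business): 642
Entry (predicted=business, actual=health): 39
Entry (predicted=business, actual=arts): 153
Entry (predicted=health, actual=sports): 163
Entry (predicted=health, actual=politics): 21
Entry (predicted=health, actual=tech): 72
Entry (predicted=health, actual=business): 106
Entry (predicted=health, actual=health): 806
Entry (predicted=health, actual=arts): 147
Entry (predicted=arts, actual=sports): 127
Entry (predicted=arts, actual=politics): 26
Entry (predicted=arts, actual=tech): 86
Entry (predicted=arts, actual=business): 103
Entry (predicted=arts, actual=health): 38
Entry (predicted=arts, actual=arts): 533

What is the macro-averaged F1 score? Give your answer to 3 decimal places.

0.593

Per-class F1 score (2·TP/(2·TP+FP+FN)):
  sports: TP=698, FP=19+84+91+40+159=393, FN=124+133+146+163+127=693 → 1396/2482 = 0.5624
  politics: TP=657, FP=124+98+90+53+159=524, FN=19+26+13+21+26=105 → 1314/1943 = 0.6763
  tech: TP=526, FP=133+26+85+33+140=417, FN=84+98+85+72+86=425 → 1052/1894 = 0.5554
  business: TP=642, FP=146+13+85+39+153=436, FN=91+90+85+106+103=475 → 1284/2195 = 0.5850
  health: TP=806, FP=163+21+72+106+147=509, FN=40+53+33+39+38=203 → 1612/2324 = 0.6936
  arts: TP=533, FP=127+26+86+103+38=380, FN=159+159+140+153+147=758 → 1066/2204 = 0.4837
Macro-F1 score = mean = (0.5624 + 0.6763 + 0.5554 + 0.5850 + 0.6936 + 0.4837) / 6 = 0.593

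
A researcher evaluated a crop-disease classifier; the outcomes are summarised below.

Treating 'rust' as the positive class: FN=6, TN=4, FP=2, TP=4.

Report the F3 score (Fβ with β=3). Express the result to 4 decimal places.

0.4167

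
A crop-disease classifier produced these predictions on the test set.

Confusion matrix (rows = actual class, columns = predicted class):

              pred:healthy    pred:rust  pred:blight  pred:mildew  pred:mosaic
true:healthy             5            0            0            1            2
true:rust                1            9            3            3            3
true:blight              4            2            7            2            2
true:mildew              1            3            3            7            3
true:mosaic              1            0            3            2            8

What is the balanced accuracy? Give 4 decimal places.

Balanced accuracy = mean of per-class recall.
  healthy: recall = 5/8 = 0.62500
  rust: recall = 9/19 = 0.47368
  blight: recall = 7/17 = 0.41176
  mildew: recall = 7/17 = 0.41176
  mosaic: recall = 8/14 = 0.57143
Mean = (0.62500 + 0.47368 + 0.41176 + 0.41176 + 0.57143) / 5 = 0.4987

0.4987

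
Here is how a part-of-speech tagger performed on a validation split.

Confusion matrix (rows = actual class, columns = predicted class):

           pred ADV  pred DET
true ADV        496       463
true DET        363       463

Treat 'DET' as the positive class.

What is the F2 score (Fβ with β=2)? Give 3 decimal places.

0.547

Fβ = (1+β²)·TP / ((1+β²)·TP + β²·FN + FP), with β²=4
= 5·463 / (5·463 + 4·363 + 463) = 0.547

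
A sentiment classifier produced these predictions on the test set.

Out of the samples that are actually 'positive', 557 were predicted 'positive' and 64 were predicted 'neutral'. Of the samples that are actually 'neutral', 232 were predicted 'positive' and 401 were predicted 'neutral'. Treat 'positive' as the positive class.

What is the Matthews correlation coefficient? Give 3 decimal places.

MCC = (TP·TN − FP·FN) / √((TP+FP)(TP+FN)(TN+FP)(TN+FN))
Numerator = 557·401 − 232·64 = 208509
Denominator = √(789·621·633·465) = √144219925305 = 379762.9857
MCC = 208509 / 379762.9857 = 0.549

0.549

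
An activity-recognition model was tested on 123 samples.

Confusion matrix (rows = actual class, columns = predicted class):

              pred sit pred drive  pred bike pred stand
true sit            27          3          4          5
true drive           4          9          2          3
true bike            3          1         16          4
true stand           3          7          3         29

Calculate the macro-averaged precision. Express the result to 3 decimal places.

Per-class precision (TP/(TP+FP)):
  sit: TP=27, FP=4+3+3=10 → 27/37 = 0.7297
  drive: TP=9, FP=3+1+7=11 → 9/20 = 0.4500
  bike: TP=16, FP=4+2+3=9 → 16/25 = 0.6400
  stand: TP=29, FP=5+3+4=12 → 29/41 = 0.7073
Macro-precision = mean = (0.7297 + 0.4500 + 0.6400 + 0.7073) / 4 = 0.632

0.632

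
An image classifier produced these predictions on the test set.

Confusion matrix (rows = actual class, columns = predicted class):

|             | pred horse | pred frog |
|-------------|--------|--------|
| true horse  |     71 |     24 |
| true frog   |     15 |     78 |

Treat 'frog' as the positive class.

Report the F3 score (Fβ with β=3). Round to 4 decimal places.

Fβ = (1+β²)·TP / ((1+β²)·TP + β²·FN + FP), with β²=9
= 10·78 / (10·78 + 9·15 + 24) = 0.8307

0.8307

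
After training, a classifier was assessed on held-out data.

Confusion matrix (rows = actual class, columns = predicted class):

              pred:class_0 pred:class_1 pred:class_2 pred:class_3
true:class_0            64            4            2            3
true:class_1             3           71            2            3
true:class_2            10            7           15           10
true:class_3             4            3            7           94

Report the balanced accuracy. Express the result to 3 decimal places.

0.751

Balanced accuracy = mean of per-class recall.
  class_0: recall = 64/73 = 0.8767
  class_1: recall = 71/79 = 0.8987
  class_2: recall = 15/42 = 0.3571
  class_3: recall = 94/108 = 0.8704
Mean = (0.8767 + 0.8987 + 0.3571 + 0.8704) / 4 = 0.751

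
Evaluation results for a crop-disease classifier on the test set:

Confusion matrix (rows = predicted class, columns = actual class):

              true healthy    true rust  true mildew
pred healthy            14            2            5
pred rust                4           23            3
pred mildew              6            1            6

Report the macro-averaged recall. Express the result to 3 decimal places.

0.632

Per-class recall (TP/(TP+FN)):
  healthy: TP=14, FN=4+6=10 → 14/24 = 0.5833
  rust: TP=23, FN=2+1=3 → 23/26 = 0.8846
  mildew: TP=6, FN=5+3=8 → 6/14 = 0.4286
Macro-recall = mean = (0.5833 + 0.8846 + 0.4286) / 3 = 0.632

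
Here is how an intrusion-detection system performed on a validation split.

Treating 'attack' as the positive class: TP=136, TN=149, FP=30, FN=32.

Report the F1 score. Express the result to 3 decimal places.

Precision = TP/(TP+FP) = 136/166 = 0.8193
Recall = TP/(TP+FN) = 136/168 = 0.8095
F1 = 2·TP/(2·TP+FP+FN) = 272/334 = 0.814

0.814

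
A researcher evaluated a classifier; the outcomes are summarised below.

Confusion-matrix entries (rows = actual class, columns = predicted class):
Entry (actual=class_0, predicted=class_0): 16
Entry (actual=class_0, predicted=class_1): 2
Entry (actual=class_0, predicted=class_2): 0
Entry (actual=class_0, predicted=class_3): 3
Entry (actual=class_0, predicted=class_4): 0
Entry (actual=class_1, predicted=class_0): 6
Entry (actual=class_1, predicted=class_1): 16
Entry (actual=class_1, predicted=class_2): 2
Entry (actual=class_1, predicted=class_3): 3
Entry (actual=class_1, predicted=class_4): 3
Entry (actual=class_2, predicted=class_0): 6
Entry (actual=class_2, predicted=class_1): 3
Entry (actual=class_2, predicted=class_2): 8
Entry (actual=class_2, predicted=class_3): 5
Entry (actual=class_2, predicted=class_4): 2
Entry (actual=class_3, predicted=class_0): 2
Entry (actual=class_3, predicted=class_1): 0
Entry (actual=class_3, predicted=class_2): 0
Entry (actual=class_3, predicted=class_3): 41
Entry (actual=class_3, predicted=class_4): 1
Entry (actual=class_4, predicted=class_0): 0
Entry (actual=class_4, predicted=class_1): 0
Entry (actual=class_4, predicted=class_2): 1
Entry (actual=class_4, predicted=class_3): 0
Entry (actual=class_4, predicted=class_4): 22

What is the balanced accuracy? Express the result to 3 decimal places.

Balanced accuracy = mean of per-class recall.
  class_0: recall = 16/21 = 0.7619
  class_1: recall = 16/30 = 0.5333
  class_2: recall = 8/24 = 0.3333
  class_3: recall = 41/44 = 0.9318
  class_4: recall = 22/23 = 0.9565
Mean = (0.7619 + 0.5333 + 0.3333 + 0.9318 + 0.9565) / 5 = 0.703

0.703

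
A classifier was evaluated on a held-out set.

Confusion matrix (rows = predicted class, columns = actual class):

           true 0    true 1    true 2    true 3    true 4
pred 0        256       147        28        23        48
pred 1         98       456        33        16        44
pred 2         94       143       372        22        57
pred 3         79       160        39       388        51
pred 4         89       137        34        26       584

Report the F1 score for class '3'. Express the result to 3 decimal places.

Take TP from the diagonal, FP from the rest of the '3' prediction marginal, FN from the rest of the '3' actual marginal.
F1 score = 2·TP/(2·TP+FP+FN).
3: TP=388, FP=79+160+39+51=329, FN=23+16+22+26=87 → 776/1192 = 0.6510

0.651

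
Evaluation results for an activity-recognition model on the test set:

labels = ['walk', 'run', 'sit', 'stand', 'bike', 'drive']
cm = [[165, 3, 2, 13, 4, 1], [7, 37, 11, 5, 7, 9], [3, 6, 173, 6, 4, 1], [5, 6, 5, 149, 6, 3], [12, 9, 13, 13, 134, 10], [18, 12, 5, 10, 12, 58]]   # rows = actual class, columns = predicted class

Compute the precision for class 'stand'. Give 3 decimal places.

0.760

Treat 'stand' as positive and all other classes as negative.
precision = TP/(TP+FP).
stand: TP=149, FP=13+5+6+13+10=47 → 149/196 = 0.7602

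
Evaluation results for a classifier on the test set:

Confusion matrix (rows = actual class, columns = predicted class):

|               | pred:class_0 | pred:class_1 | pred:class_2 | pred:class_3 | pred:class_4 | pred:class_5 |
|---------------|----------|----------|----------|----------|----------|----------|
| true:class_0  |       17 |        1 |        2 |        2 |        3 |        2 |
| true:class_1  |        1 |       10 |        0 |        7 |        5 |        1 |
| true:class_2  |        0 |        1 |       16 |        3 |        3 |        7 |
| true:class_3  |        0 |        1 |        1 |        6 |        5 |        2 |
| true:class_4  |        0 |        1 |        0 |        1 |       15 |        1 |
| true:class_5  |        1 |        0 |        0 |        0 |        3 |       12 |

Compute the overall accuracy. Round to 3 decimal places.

0.585

Accuracy = trace / total = (17+10+16+6+15+12=76) / 130 = 76/130 = 0.585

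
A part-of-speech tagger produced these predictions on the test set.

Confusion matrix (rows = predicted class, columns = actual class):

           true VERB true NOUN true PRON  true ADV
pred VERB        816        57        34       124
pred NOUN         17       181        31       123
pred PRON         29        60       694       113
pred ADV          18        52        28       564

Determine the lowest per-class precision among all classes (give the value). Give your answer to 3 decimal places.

0.514

Per-class precision (TP/(TP+FP)):
  VERB: TP=816, FP=57+34+124=215 → 816/1031 = 0.7915
  NOUN: TP=181, FP=17+31+123=171 → 181/352 = 0.5142
  PRON: TP=694, FP=29+60+113=202 → 694/896 = 0.7746
  ADV: TP=564, FP=18+52+28=98 → 564/662 = 0.8520
Lowest is class 'NOUN' with precision = 0.514.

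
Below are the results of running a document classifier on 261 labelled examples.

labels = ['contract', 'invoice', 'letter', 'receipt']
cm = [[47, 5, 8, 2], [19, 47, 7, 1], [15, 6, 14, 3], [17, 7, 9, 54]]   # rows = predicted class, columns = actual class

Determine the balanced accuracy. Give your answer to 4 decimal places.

Balanced accuracy = mean of per-class recall.
  contract: recall = 47/98 = 0.47959
  invoice: recall = 47/65 = 0.72308
  letter: recall = 14/38 = 0.36842
  receipt: recall = 54/60 = 0.90000
Mean = (0.47959 + 0.72308 + 0.36842 + 0.90000) / 4 = 0.6178

0.6178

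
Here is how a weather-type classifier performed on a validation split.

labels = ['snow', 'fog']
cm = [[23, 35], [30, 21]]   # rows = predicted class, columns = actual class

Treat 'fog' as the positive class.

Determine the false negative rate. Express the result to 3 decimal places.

0.625

FNR = FN/(FN+TP) = 35/(35+21) = 0.625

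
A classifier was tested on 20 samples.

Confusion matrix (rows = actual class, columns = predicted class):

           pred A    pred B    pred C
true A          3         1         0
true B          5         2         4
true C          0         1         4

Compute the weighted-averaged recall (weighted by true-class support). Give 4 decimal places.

0.4500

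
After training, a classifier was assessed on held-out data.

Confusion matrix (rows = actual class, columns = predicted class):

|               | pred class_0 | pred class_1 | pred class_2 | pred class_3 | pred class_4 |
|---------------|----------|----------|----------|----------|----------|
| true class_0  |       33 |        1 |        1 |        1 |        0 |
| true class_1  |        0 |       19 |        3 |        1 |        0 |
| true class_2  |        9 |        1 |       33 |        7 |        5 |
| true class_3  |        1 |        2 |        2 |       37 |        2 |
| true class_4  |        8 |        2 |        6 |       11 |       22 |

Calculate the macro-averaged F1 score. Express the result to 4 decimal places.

Per-class F1 score (2·TP/(2·TP+FP+FN)):
  class_0: TP=33, FP=0+9+1+8=18, FN=1+1+1+0=3 → 66/87 = 0.75862
  class_1: TP=19, FP=1+1+2+2=6, FN=0+3+1+0=4 → 38/48 = 0.79167
  class_2: TP=33, FP=1+3+2+6=12, FN=9+1+7+5=22 → 66/100 = 0.66000
  class_3: TP=37, FP=1+1+7+11=20, FN=1+2+2+2=7 → 74/101 = 0.73267
  class_4: TP=22, FP=0+0+5+2=7, FN=8+2+6+11=27 → 44/78 = 0.56410
Macro-F1 score = mean = (0.75862 + 0.79167 + 0.66000 + 0.73267 + 0.56410) / 5 = 0.7014

0.7014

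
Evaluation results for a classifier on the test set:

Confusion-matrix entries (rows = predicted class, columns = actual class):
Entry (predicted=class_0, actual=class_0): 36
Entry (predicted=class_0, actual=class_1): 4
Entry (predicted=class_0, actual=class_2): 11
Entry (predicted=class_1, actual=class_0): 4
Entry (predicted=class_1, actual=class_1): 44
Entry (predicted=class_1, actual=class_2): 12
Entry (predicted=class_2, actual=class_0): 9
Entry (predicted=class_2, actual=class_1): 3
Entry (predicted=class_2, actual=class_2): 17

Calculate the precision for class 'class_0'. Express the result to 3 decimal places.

0.706

precision = TP/(TP+FP).
class_0: TP=36, FP=4+11=15 → 36/51 = 0.7059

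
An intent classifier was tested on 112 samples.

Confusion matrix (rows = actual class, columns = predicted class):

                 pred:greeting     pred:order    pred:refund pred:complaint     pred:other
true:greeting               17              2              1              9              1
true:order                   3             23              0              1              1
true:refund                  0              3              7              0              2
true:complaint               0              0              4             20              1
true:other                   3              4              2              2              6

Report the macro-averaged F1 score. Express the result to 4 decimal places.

0.6154

Per-class F1 score (2·TP/(2·TP+FP+FN)):
  greeting: TP=17, FP=3+0+0+3=6, FN=2+1+9+1=13 → 34/53 = 0.64151
  order: TP=23, FP=2+3+0+4=9, FN=3+0+1+1=5 → 46/60 = 0.76667
  refund: TP=7, FP=1+0+4+2=7, FN=0+3+0+2=5 → 14/26 = 0.53846
  complaint: TP=20, FP=9+1+0+2=12, FN=0+0+4+1=5 → 40/57 = 0.70175
  other: TP=6, FP=1+1+2+1=5, FN=3+4+2+2=11 → 12/28 = 0.42857
Macro-F1 score = mean = (0.64151 + 0.76667 + 0.53846 + 0.70175 + 0.42857) / 5 = 0.6154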